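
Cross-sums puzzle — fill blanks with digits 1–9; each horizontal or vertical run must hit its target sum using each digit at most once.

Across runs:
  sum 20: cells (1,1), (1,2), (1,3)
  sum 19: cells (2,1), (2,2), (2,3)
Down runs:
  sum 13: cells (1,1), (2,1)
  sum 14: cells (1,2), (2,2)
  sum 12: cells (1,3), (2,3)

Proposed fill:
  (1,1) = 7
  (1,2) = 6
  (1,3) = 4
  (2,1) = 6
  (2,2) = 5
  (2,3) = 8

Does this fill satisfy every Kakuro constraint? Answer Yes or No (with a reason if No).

No — the down run (1,2)–(2,2) sums to 11, not 14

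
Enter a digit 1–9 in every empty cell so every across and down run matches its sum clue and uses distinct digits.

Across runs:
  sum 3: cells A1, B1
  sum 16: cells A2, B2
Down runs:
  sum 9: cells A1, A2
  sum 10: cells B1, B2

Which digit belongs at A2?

7

3 in 2 cells must be {1,2}; 16 in 2 cells must be {7,9}.
The 16 across and the 9 down share only 7, so A2 = 7.
B2 = 16 − 7 = 9 completes the 16 across.
A1 = 9 − 7 = 2 completes the 9 down.
B1 = 3 − 2 = 1 completes the 3 across.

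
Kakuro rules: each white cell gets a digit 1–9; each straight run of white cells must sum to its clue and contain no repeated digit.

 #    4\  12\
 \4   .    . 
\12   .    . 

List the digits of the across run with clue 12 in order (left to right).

3 9

4 in 2 cells must be {1,3}.
The 4 across and the 12 down share only 3, so R1C2 = 3.
The 12 across and the 4 down share only 3, so R2C1 = 3.
R2C2 = 12 − 3 = 9 completes the 12 across.
R1C1 = 4 − 3 = 1 completes the 4 across.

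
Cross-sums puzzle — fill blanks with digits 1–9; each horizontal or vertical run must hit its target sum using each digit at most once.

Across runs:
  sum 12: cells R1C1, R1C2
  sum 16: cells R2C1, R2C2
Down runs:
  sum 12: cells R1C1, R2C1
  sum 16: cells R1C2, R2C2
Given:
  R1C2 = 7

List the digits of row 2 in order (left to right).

16 in 2 cells must be {7,9}.
R1C1 = 12 − 7 = 5 completes the 12 across.
R2C1 = 12 − 5 = 7 completes the 12 down.
R2C2 = 16 − 7 = 9 completes the 16 across.

7 9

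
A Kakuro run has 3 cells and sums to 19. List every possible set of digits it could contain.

{2,8,9}; {3,7,9}; {4,6,9}; {4,7,8}; {5,6,8}

3 distinct digits from 1–9 sum between 6 and 24.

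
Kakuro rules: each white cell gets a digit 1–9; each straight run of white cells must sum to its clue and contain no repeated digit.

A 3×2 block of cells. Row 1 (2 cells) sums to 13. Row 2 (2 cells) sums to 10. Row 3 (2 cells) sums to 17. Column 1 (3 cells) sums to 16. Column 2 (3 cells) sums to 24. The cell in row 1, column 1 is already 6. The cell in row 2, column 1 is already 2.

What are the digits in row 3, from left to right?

17 in 2 cells must be {8,9}; 24 in 3 cells must be {7,8,9}.
(1,2) = 13 − 6 = 7 completes the 13 across.
(2,2) = 10 − 2 = 8 completes the 10 across.
(3,1) = 16 − 8 = 8 completes the 16 down.
(3,2) = 17 − 8 = 9 completes the 17 across.

8 9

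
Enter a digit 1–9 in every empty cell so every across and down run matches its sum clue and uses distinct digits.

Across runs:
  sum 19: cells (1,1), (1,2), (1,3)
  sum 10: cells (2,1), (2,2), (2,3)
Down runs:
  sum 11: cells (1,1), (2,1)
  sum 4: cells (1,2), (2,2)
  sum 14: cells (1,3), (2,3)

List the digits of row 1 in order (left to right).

7 3 9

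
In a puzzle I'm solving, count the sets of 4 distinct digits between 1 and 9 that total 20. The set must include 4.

6

4 distinct digits from 1–9 sum between 10 and 30.
Keeping only sets containing 4.
Enumerating: {1,4,6,9}, {1,4,7,8}, {2,4,5,9}, {2,4,6,8}, {3,4,5,8}, {3,4,6,7}.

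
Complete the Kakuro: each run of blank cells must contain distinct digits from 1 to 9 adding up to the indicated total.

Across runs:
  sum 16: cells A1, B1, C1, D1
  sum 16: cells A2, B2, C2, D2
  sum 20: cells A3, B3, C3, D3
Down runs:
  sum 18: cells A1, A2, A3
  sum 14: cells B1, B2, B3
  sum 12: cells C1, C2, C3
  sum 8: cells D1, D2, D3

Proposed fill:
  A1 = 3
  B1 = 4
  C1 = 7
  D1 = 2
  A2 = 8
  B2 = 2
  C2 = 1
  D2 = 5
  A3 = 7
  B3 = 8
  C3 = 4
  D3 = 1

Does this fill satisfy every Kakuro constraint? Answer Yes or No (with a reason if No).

Yes

Across: 3+4+7+2=16; 8+2+1+5=16; 7+8+4+1=20. Down: 3+8+7=18; 4+2+8=14; 7+1+4=12; 2+5+1=8. No digit repeats within any run.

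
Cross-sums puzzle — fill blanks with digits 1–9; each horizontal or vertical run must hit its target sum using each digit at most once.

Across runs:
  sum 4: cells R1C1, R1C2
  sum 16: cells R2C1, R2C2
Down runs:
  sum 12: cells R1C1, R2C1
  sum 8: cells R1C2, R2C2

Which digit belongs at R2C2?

4 in 2 cells must be {1,3}; 16 in 2 cells must be {7,9}.
The 4 across and the 12 down share only 3, so R1C1 = 3.
R1C2 = 4 − 3 = 1 completes the 4 across.
R2C1 = 12 − 3 = 9 completes the 12 down.
R2C2 = 16 − 9 = 7 completes the 16 across.

7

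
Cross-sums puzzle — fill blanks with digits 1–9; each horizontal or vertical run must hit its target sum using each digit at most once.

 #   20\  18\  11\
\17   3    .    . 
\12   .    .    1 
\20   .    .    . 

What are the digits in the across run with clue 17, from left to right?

3 8 6

Nothing is forced directly, so branch on R1C3, whose candidates are 6 or 8. If R1C3 = 8: that forces R1C2 = 6, after which R3C3 would have to be in {3,4,5,6,7,8,9} for the 20 across but in {2} for the 11 down — contradiction. So R1C3 = 6.
R1C2 = 17 − 9 = 8 completes the 17 across.
R3C3 = 11 − 7 = 4 completes the 11 down.
R3C1 = 9: the only remaining digit allowed by both the 20 across and the 20 down.
R3C2 = 20 − 13 = 7 completes the 20 across.
R2C1 = 20 − 12 = 8 completes the 20 down.
R2C2 = 12 − 9 = 3 completes the 12 across.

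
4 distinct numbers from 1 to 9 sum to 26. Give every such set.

{2,7,8,9}; {3,6,8,9}; {4,5,8,9}; {4,6,7,9}; {5,6,7,8}

4 distinct digits from 1–9 sum between 10 and 30.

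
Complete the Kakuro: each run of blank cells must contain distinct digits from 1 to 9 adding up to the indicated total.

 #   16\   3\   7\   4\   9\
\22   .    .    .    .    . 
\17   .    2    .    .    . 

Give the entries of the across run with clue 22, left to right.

16 in 2 cells must be {7,9}; 3 in 2 cells must be {1,2}; 4 in 2 cells must be {1,3}.
R1C2 = 3 − 2 = 1 completes the 3 down.
R1C4 = 3: the only remaining digit allowed by both the 22 across and the 4 down.
Given what's placed, R2C1 must be 7 to fit the 17 across and 16 down.
R2C4 = 4 − 3 = 1 completes the 4 down.
R1C1 = 16 − 7 = 9 completes the 16 down.
Nothing is forced directly, so branch on R2C3, whose candidates are 3 or 4. If R2C3 = 4: then R1C3 would have to be in {2,4,5,7} for the 22 across but in {3} for the 7 down — contradiction. So R2C3 = 3.
R1C3 = 7 − 3 = 4 completes the 7 down.
R1C5 = 22 − 17 = 5 completes the 22 across.

9 1 4 3 5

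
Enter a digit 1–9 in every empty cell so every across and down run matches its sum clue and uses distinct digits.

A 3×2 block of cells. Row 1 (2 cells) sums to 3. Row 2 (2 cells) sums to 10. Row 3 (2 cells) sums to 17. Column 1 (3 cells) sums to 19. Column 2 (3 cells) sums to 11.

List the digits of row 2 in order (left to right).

3 in 2 cells must be {1,2}; 17 in 2 cells must be {8,9}.
The 3 across and the 19 down share only 2, so (1,1) = 2.
(1,2) = 3 − 2 = 1 completes the 3 across.
Given what's placed, (3,2) must be 8 to fit the 17 across and 11 down.
(2,2) = 11 − 9 = 2 completes the 11 down.
(3,1) = 17 − 8 = 9 completes the 17 across.
(2,1) = 10 − 2 = 8 completes the 10 across.

8 2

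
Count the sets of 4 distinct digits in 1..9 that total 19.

4 distinct digits from 1–9 sum between 10 and 30.

11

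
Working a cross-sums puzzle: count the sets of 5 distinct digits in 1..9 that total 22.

5 distinct digits from 1–9 sum between 15 and 35.

9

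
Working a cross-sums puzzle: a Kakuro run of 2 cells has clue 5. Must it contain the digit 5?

Counterexample: {1,4} sums to 5 without using 5.

No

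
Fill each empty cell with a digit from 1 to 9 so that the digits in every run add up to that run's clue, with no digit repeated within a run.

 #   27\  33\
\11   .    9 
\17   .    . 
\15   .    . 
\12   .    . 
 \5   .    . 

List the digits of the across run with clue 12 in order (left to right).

7, 5

17 in 2 cells must be {8,9}.
R1C1 = 11 − 9 = 2 completes the 11 across.
Given what's placed, R2C2 must be 8 to fit the 17 across and 33 down.
R2C1 = 17 − 8 = 9 completes the 17 across.
Nothing is forced directly, so branch on R3C2, whose candidates are 6 or 7. If R3C2 = 6: then R3C1 would have to be in {9} for the 15 across but in {1,3,4,5,6,7,8} for the 27 down — contradiction. So R3C2 = 7.
R3C1 = 15 − 7 = 8 completes the 15 across.
No cell is forced outright now. R5C2 can only be 3 or 4 (the digits allowed by both its 5 across and its 33 down). If R5C2 = 3: then R4C2 would have to be in {3,4,5,7,8,9} for the 12 across but in {6} for the 33 down — contradiction. So R5C2 = 4.
R4C2 = 33 − 28 = 5 completes the 33 down.
R5C1 = 5 − 4 = 1 completes the 5 across.
R4C1 = 12 − 5 = 7 completes the 12 across.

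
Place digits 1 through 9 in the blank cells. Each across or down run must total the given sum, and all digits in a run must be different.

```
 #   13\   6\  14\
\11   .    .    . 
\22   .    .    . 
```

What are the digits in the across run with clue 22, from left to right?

The 22 across and the 6 down share only 5, so R2C2 = 5.
R1C2 = 6 − 5 = 1 completes the 6 down.
Nothing is forced directly, so branch on R1C3, whose candidates are 6 or 8. If R1C3 = 8: then R1C1 would have to be in {2} for the 11 across but in {4,5,6,7,8,9} for the 13 down — contradiction. So R1C3 = 6.
R1C1 = 11 − 7 = 4 completes the 11 across.
R2C1 = 13 − 4 = 9 completes the 13 down.
R2C3 = 22 − 14 = 8 completes the 22 across.

9, 5, 8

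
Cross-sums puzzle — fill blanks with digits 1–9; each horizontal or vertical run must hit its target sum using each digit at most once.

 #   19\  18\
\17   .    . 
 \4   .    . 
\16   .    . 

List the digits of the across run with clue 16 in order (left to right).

7 9

17 in 2 cells must be {8,9}; 4 in 2 cells must be {1,3}; 16 in 2 cells must be {7,9}.
The 4 across and the 19 down share only 3, so R2C1 = 3.
R2C2 = 4 − 3 = 1 completes the 4 across.
Given what's placed, R3C2 must be 9 to fit the 16 across and 18 down.
R1C1 = 9: the only remaining digit allowed by both the 17 across and the 19 down.
R1C2 = 17 − 9 = 8 completes the 17 across.
R3C1 = 16 − 9 = 7 completes the 16 across.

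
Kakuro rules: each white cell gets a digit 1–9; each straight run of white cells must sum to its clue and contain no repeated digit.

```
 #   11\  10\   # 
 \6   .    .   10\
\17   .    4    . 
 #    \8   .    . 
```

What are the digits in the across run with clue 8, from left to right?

5 3

No cell is forced outright now. R1C2 can only be 1 or 5 (the digits allowed by both its 6 across and its 10 down). If R1C2 = 5: then R1C1 would have to be in {1} for the 6 across but in {2,3,4,5,6,7,8,9} for the 11 down — contradiction. So R1C2 = 1.
R1C1 = 6 − 1 = 5 completes the 6 across.
R2C1 = 11 − 5 = 6 completes the 11 down.
R2C3 = 17 − 10 = 7 completes the 17 across.
R3C2 = 10 − 5 = 5 completes the 10 down.
R3C3 = 8 − 5 = 3 completes the 8 across.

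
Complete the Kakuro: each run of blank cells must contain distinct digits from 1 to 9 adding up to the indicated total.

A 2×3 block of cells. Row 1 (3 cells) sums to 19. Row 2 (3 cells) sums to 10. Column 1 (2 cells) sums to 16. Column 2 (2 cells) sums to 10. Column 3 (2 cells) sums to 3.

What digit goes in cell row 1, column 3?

2

16 in 2 cells must be {7,9}; 3 in 2 cells must be {1,2}.
The 19 across and the 3 down share only 2, so (1,3) = 2.
The 10 across and the 16 down share only 7, so (2,1) = 7.
(2,3) = 3 − 2 = 1 completes the 3 down.
(1,1) = 16 − 7 = 9 completes the 16 down.
(1,2) = 19 − 11 = 8 completes the 19 across.
(2,2) = 10 − 8 = 2 completes the 10 across.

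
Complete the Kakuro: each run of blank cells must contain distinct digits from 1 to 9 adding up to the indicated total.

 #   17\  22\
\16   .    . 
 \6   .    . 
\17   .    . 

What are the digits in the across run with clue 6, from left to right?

1, 5

16 in 2 cells must be {7,9}; 17 in 2 cells must be {8,9}.
The 6 across and the 22 down share only 5, so R2C2 = 5.
Given what's placed, R1C2 must be 9 to fit the 16 across and 22 down.
R2C1 = 6 − 5 = 1 completes the 6 across.
R3C1 = 9: the only remaining digit allowed by both the 17 across and the 17 down.
R3C2 = 17 − 9 = 8 completes the 17 across.
R1C1 = 16 − 9 = 7 completes the 16 across.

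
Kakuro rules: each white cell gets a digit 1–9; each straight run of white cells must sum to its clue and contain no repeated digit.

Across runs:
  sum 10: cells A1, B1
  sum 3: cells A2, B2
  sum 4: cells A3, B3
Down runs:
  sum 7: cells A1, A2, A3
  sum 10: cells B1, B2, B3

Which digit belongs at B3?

3 in 2 cells must be {1,2}; 4 in 2 cells must be {1,3}; 7 in 3 cells must be {1,2,4}.
The 4 across and the 7 down share only 1, so A3 = 1.
B3 = 4 − 1 = 3 completes the 4 across.
Given what's placed, A2 must be 2 to fit the 3 across and 7 down.
B2 = 3 − 2 = 1 completes the 3 across.
A1 = 7 − 3 = 4 completes the 7 down.
B1 = 10 − 4 = 6 completes the 10 across.

3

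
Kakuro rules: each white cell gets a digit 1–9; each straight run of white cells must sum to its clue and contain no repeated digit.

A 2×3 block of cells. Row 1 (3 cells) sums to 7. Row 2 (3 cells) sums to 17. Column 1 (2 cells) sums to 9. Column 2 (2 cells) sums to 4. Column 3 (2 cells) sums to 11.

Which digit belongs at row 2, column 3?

7 in 3 cells must be {1,2,4}; 4 in 2 cells must be {1,3}.
The 7 across and the 4 down share only 1, so (1,2) = 1.
(2,2) = 4 − 1 = 3 completes the 4 down.
Nothing is forced directly, so branch on (1,1), whose candidates are 2 or 4. If (1,1) = 2: that forces (1,3) = 4, after which (2,1) would have to be in {5,6,8,9} for the 17 across but in {7} for the 9 down — contradiction. So (1,1) = 4.
(1,3) = 7 − 5 = 2 completes the 7 across.
(2,1) = 9 − 4 = 5 completes the 9 down.
(2,3) = 17 − 8 = 9 completes the 17 across.

9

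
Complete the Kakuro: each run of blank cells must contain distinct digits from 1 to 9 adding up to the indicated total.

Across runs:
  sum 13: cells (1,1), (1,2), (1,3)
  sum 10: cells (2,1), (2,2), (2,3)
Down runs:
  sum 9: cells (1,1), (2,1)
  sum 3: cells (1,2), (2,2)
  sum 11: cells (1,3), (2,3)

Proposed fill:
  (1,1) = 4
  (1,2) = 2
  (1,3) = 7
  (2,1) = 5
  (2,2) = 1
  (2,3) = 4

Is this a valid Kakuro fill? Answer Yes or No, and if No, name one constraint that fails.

Yes

Across: 4+2+7=13; 5+1+4=10. Down: 4+5=9; 2+1=3; 7+4=11. No digit repeats within any run.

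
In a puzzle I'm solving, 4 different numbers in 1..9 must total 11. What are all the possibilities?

4 distinct digits from 1–9 sum between 10 and 30.
Only one set works: {1,2,3,5}.

{1,2,3,5}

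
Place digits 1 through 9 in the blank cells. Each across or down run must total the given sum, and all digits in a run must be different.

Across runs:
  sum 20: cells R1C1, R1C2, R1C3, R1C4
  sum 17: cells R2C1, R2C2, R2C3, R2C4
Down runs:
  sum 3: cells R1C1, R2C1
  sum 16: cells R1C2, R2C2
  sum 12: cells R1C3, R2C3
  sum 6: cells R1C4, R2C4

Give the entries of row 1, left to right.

2 9 8 1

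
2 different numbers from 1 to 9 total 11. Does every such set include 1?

No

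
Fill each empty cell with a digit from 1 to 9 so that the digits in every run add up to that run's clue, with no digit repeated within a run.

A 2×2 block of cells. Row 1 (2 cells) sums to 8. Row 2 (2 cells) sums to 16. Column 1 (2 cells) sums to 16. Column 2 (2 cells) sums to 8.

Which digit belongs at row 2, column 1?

16 in 2 cells must be {7,9}.
The 8 across and the 16 down share only 7, so (1,1) = 7.
(1,2) = 8 − 7 = 1 completes the 8 across.
(2,1) = 16 − 7 = 9 completes the 16 down.
(2,2) = 16 − 9 = 7 completes the 16 across.

9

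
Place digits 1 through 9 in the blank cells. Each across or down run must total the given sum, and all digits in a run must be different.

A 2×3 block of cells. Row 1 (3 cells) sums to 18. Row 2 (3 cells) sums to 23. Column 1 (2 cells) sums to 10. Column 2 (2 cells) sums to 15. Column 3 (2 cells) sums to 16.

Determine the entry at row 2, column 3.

9

23 in 3 cells must be {6,8,9}; 16 in 2 cells must be {7,9}.
The 23 across and the 16 down share only 9, so (2,3) = 9.
(1,3) = 16 − 9 = 7 completes the 16 down.
Nothing is forced directly, so branch on (2,1), whose candidates are 6 or 8. If (2,1) = 6: then (1,1) would have to be in {2,3,5,6,8,9} for the 18 across but in {4} for the 10 down — contradiction. So (2,1) = 8.
(1,1) = 10 − 8 = 2 completes the 10 down.
(1,2) = 18 − 9 = 9 completes the 18 across.
(2,2) = 23 − 17 = 6 completes the 23 across.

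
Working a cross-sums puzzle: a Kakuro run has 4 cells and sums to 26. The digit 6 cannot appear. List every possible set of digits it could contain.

4 distinct digits from 1–9 sum between 10 and 30.
Dropping sets that contain 6.

{2,7,8,9}; {4,5,8,9}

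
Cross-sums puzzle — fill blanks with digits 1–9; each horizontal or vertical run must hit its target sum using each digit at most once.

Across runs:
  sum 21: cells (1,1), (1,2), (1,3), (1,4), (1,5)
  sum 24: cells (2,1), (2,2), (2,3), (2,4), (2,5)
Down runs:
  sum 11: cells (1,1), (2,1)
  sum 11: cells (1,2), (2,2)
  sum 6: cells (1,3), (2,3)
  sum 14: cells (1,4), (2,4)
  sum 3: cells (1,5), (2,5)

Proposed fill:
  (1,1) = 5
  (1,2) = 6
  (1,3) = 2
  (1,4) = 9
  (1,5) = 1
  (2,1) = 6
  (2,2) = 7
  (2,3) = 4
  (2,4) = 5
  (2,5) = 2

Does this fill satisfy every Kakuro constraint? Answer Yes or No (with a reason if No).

No — the across run (1,1)–(1,5) sums to 23, not 21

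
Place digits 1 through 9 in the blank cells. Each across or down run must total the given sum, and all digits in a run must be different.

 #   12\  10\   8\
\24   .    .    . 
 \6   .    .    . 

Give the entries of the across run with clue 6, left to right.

3 2 1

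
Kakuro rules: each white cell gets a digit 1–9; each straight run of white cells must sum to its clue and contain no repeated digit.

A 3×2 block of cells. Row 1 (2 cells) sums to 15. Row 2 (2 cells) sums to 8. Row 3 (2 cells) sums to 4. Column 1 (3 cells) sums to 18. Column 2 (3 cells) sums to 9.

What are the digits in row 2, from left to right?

4 in 2 cells must be {1,3}.
The 15 across and the 9 down share only 6, so (1,2) = 6.
Given what's placed, (3,2) must be 1 to fit the 4 across and 9 down.
(1,1) = 15 − 6 = 9 completes the 15 across.
(2,2) = 9 − 7 = 2 completes the 9 down.
(3,1) = 4 − 1 = 3 completes the 4 across.
(2,1) = 8 − 2 = 6 completes the 8 across.

6 2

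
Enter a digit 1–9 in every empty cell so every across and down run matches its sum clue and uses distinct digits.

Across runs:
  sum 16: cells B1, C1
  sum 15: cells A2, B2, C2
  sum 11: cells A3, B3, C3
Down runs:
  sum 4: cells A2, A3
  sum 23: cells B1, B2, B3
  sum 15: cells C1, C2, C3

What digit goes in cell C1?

16 in 2 cells must be {7,9}; 4 in 2 cells must be {1,3}; 23 in 3 cells must be {6,8,9}.
Only 9 fits B1 under both its across sum 16 and down sum 23.
C1 = 16 − 9 = 7 completes the 16 across.

7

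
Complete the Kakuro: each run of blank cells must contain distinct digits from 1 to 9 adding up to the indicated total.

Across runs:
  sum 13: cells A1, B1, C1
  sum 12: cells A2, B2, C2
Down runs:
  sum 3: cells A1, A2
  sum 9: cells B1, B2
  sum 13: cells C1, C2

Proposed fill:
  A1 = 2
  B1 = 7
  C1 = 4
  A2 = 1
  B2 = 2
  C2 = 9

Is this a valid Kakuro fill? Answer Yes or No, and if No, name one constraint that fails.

Yes

Across: 2+7+4=13; 1+2+9=12. Down: 2+1=3; 7+2=9; 4+9=13. No digit repeats within any run.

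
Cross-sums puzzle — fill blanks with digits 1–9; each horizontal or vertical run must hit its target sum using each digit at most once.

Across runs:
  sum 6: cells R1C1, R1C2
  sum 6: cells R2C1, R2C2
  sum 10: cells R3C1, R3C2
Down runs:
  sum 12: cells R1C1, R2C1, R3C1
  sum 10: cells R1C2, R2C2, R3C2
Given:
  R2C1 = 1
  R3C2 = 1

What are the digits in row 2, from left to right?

R2C2 = 6 − 1 = 5 completes the 6 across.
R3C1 = 10 − 1 = 9 completes the 10 across.
R1C1 = 12 − 10 = 2 completes the 12 down.
R1C2 = 6 − 2 = 4 completes the 6 across.

1 5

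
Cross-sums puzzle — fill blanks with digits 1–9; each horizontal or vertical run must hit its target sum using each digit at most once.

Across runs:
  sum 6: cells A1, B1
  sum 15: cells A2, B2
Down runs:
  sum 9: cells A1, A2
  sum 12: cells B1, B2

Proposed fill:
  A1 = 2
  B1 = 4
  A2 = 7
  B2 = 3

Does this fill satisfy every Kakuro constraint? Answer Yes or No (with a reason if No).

No — the across run A2–B2 sums to 10, not 15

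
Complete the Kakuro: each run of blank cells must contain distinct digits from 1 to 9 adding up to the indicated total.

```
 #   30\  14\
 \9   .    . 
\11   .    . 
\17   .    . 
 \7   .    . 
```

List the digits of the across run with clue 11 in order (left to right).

17 in 2 cells must be {8,9}; 30 in 4 cells must be {6,7,8,9}.
Only 8 fits R3C2 under both its across sum 17 and down sum 14.
The 7 across and the 30 down share only 6, so R4C1 = 6.
R4C2 = 7 − 6 = 1 completes the 7 across.
R3C1 = 17 − 8 = 9 completes the 17 across.
No cell is forced outright now. R1C1 can only be 7 or 8 (the digits allowed by both its 9 across and its 30 down). If R1C1 = 8: then R1C2 would have to be in {1} for the 9 across but in {2,3} for the 14 down — contradiction. So R1C1 = 7.
R1C2 = 9 − 7 = 2 completes the 9 across.
R2C1 = 30 − 22 = 8 completes the 30 down.
R2C2 = 11 − 8 = 3 completes the 11 across.

8 3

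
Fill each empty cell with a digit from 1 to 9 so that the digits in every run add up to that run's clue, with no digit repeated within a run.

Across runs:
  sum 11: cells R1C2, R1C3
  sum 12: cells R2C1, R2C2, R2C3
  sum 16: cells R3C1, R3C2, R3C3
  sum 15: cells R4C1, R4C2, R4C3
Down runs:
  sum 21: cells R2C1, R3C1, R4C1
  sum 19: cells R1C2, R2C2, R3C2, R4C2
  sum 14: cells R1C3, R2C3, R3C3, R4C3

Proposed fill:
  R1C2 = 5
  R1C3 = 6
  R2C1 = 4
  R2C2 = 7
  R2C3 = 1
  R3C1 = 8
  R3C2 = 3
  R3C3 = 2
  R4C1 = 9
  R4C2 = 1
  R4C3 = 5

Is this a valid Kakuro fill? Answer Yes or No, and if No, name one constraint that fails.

No — the down run R1C2–R4C2 sums to 16, not 19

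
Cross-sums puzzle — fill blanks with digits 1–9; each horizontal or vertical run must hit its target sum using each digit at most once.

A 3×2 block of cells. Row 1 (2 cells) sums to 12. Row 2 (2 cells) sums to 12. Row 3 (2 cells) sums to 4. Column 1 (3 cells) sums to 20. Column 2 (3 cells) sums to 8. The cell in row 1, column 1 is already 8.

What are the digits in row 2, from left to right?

4 in 2 cells must be {1,3}.
(1,2) = 12 − 8 = 4 completes the 12 across.
(2,2) = 3: the only remaining digit allowed by both the 12 across and the 8 down.
Given what's placed, (3,1) must be 3 to fit the 4 across and 20 down.
(3,2) = 4 − 3 = 1 completes the 4 across.
(2,1) = 12 − 3 = 9 completes the 12 across.

9, 3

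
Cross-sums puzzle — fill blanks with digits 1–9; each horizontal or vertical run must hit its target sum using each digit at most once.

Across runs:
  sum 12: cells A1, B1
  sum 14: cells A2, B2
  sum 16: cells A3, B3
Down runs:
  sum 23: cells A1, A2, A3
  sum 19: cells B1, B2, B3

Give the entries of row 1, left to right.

8 4

16 in 2 cells must be {7,9}; 23 in 3 cells must be {6,8,9}.
The 16 across and the 23 down share only 9, so A3 = 9.
B3 = 16 − 9 = 7 completes the 16 across.
Given what's placed, A1 must be 8 to fit the 12 across and 23 down.
B1 = 12 − 8 = 4 completes the 12 across.
A2 = 23 − 17 = 6 completes the 23 down.
B2 = 14 − 6 = 8 completes the 14 across.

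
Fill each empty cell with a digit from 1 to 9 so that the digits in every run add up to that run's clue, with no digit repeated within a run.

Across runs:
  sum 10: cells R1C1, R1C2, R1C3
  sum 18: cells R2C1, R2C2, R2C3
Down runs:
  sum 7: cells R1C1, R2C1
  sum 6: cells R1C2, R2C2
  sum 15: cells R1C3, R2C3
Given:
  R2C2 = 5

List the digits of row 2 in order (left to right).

R1C2 = 6 − 5 = 1 completes the 6 down.
Nothing is forced directly, so branch on R2C1, whose candidates are 4 or 6. If R2C1 = 6: then R1C1 would have to be in {2,3,4,5,6,7} for the 10 across but in {1} for the 7 down — contradiction. So R2C1 = 4.
R1C1 = 7 − 4 = 3 completes the 7 down.
R1C3 = 10 − 4 = 6 completes the 10 across.
R2C3 = 18 − 9 = 9 completes the 18 across.

4 5 9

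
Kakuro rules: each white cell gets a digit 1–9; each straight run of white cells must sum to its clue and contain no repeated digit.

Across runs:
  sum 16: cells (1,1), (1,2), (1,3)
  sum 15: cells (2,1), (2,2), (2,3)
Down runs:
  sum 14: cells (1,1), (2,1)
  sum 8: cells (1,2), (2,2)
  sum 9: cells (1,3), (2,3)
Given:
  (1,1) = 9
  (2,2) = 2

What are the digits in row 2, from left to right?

(1,2) = 8 − 2 = 6 completes the 8 down.
(1,3) = 16 − 15 = 1 completes the 16 across.
(2,1) = 14 − 9 = 5 completes the 14 down.
(2,3) = 15 − 7 = 8 completes the 15 across.

5 2 8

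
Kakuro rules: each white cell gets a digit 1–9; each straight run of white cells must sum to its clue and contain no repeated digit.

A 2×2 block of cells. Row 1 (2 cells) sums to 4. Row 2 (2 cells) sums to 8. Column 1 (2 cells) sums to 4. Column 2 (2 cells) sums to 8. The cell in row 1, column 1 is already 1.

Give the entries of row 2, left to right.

3 5

4 in 2 cells must be {1,3}.
(1,2) = 4 − 1 = 3 completes the 4 across.
(2,1) = 4 − 1 = 3 completes the 4 down.
(2,2) = 8 − 3 = 5 completes the 8 across.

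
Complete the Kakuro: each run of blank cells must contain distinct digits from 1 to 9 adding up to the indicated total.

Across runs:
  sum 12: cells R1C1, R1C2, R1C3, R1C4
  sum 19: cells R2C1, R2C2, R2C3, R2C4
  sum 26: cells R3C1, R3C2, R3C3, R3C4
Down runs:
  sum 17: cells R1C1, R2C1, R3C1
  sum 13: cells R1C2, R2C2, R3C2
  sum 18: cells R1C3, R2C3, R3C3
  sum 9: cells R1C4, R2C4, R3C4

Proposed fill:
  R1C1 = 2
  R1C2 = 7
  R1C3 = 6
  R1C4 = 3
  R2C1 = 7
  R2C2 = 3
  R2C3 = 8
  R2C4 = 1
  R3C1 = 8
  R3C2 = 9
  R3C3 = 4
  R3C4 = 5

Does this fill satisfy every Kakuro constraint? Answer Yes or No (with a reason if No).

No — the across run R1C1–R1C4 sums to 18, not 12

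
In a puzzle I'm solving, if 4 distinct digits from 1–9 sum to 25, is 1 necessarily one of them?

Counterexample: {2,6,8,9} sums to 25 without using 1.

No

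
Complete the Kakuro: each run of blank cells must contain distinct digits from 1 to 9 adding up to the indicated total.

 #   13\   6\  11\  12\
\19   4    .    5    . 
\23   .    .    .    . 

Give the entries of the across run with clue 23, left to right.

R2C1 = 13 − 4 = 9 completes the 13 down.
R2C3 = 11 − 5 = 6 completes the 11 down.
Nothing is forced directly, so branch on R2C2, whose candidates are 1 or 5. If R2C2 = 1: then R1C2 would have to be in {1,2,3,7,8,9} for the 19 across but in {5} for the 6 down — contradiction. So R2C2 = 5.
R1C2 = 6 − 5 = 1 completes the 6 down.
R1C4 = 19 − 10 = 9 completes the 19 across.
R2C4 = 23 − 20 = 3 completes the 23 across.

9 5 6 3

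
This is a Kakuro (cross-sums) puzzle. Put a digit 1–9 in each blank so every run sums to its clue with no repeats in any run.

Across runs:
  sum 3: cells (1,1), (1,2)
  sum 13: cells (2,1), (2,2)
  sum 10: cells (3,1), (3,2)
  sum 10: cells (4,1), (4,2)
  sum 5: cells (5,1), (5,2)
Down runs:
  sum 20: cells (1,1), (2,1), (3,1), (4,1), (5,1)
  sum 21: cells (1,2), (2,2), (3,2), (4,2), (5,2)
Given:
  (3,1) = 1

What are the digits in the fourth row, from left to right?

3 in 2 cells must be {1,2}.
(1,1) = 2: the only remaining digit allowed by both the 3 across and the 20 down.
(1,2) = 3 − 2 = 1 completes the 3 across.
(3,2) = 10 − 1 = 9 completes the 10 across.
Nothing is forced directly, so branch on (5,1), whose candidates are 3 or 4. If (5,1) = 4: then (5,2) would have to be in {1} for the 5 across but in {2,3,4,5,6} for the 21 down — contradiction. So (5,1) = 3.
(5,2) = 5 − 3 = 2 completes the 5 across.
Nothing is forced directly, so branch on (2,2), whose candidates are 4 or 5 or 6. If (2,2) = 4: that forces (2,1) = 9, after which (4,1) would have to be in {1,2,3,4,6,7,8,9} for the 10 across but in {5} for the 20 down — contradiction. If (2,2) = 6: then (2,1) would have to be in {7} for the 13 across but in {5,6,8,9} for the 20 down — contradiction. So (2,2) = 5.
(2,1) = 13 − 5 = 8 completes the 13 across.
(4,1) = 20 − 14 = 6 completes the 20 down.
(4,2) = 10 − 6 = 4 completes the 10 across.

6 4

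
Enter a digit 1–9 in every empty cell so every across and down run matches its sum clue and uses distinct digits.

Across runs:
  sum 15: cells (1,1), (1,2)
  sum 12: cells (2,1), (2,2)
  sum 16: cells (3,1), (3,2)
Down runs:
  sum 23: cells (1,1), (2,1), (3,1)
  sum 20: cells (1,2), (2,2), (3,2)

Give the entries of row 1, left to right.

6 9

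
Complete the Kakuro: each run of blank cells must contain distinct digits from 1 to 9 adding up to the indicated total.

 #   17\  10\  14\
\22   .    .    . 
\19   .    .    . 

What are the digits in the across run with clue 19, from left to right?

17 in 2 cells must be {8,9}.
Nothing is forced directly, so branch on R1C1, whose candidates are 8 or 9. If R1C1 = 8: that forces R1C2 = 9, R1C3 = 5, R2C1 = 9, after which R2C2 would have to be in {2,3,4,6,7,8} for the 19 across but in {1} for the 10 down — contradiction. So R1C1 = 9.
R2C1 = 17 − 9 = 8 completes the 17 down.
Nothing is forced directly, so branch on R1C2, whose candidates are 6 or 7 or 8. If R1C2 = 6: then R1C3 would have to be in {7} for the 22 across but in {5,6,8,9} for the 14 down — contradiction. If R1C2 = 7: that forces R1C3 = 6, after which R2C2 would have to be in {2,4,5,6,7,9} for the 19 across but in {3} for the 10 down — contradiction. So R1C2 = 8.
R1C3 = 22 − 17 = 5 completes the 22 across.
R2C2 = 10 − 8 = 2 completes the 10 down.
R2C3 = 19 − 10 = 9 completes the 19 across.

8, 2, 9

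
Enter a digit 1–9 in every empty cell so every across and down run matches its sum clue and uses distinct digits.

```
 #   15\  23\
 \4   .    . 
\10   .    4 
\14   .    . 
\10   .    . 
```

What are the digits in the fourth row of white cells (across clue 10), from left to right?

4 in 2 cells must be {1,3}.
R1C2 = 3: the only remaining digit allowed by both the 4 across and the 23 down.
R2C1 = 10 − 4 = 6 completes the 10 across.
Given what's placed, R3C1 must be 5 to fit the 14 across and 15 down.
R3C2 = 14 − 5 = 9 completes the 14 across.
R4C2 = 23 − 16 = 7 completes the 23 down.
R1C1 = 4 − 3 = 1 completes the 4 across.
R4C1 = 10 − 7 = 3 completes the 10 across.

3 7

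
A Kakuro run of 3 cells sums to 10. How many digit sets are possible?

3 distinct digits from 1–9 sum between 6 and 24.
Enumerating: {1,2,7}, {1,3,6}, {1,4,5}, {2,3,5}.

4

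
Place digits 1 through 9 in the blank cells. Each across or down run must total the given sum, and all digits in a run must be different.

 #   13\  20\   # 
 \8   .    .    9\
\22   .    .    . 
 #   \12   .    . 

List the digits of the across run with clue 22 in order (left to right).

8 9 5

Nothing is forced directly, so branch on R1C1, whose candidates are 5 or 6 or 7. If R1C1 = 6: then R1C2 would have to be in {2} for the 8 across but in {3,4,5,6,7,8,9} for the 20 down — contradiction. If R1C1 = 7: then R1C2 would have to be in {1} for the 8 across but in {3,4,5,6,7,8,9} for the 20 down — contradiction. So R1C1 = 5.
R1C2 = 8 − 5 = 3 completes the 8 across.
R2C1 = 13 − 5 = 8 completes the 13 down.
R2C2 = 9: the only remaining digit allowed by both the 22 across and the 20 down.
R2C3 = 22 − 17 = 5 completes the 22 across.
R3C2 = 20 − 12 = 8 completes the 20 down.
R3C3 = 12 − 8 = 4 completes the 12 across.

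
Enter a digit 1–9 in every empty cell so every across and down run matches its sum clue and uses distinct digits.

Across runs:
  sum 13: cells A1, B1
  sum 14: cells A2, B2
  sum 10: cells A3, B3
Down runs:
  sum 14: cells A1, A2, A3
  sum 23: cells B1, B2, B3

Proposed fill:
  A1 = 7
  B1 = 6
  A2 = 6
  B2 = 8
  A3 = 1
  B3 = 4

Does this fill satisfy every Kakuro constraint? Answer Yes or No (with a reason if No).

No — the down run B1–B3 sums to 18, not 23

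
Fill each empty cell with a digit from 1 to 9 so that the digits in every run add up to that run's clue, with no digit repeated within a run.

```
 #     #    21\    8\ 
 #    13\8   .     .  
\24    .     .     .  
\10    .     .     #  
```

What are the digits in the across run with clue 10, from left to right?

4 6

24 in 3 cells must be {7,8,9}.
The 24 across and the 8 down share only 7, so R2C3 = 7.
R1C3 = 8 − 7 = 1 completes the 8 down.
R1C2 = 8 − 1 = 7 completes the 8 across.
No cell is forced outright now. R2C1 can only be 8 or 9 (the digits allowed by both its 24 across and its 13 down). If R2C1 = 8: that forces R2C2 = 9, after which R3C1 would have to be in {1,2,3,4,6,7,8,9} for the 10 across but in {5} for the 13 down — contradiction. So R2C1 = 9.
R2C2 = 24 − 16 = 8 completes the 24 across.
R3C1 = 13 − 9 = 4 completes the 13 down.
R3C2 = 10 − 4 = 6 completes the 10 across.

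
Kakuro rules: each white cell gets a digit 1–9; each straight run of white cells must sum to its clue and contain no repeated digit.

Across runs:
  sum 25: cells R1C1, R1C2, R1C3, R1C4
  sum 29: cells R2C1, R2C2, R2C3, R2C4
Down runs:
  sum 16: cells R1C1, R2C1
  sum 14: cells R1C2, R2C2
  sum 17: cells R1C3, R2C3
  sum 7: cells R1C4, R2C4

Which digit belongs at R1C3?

8

29 in 4 cells must be {5,7,8,9}; 16 in 2 cells must be {7,9}; 17 in 2 cells must be {8,9}.
Only 5 fits R2C4 under both its across sum 29 and down sum 7.
R1C4 = 7 − 5 = 2 completes the 7 down.
Given what's placed, R1C1 must be 9 to fit the 25 across and 16 down.
R1C3 = 8: the only remaining digit allowed by both the 25 across and the 17 down.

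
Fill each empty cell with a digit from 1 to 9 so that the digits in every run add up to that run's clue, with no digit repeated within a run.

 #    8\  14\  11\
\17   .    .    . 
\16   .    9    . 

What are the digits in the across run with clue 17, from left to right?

3, 5, 9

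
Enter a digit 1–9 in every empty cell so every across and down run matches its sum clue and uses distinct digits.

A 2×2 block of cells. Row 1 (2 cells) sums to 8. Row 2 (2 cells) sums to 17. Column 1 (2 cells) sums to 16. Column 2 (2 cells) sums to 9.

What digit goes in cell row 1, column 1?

7

17 in 2 cells must be {8,9}; 16 in 2 cells must be {7,9}.
The 8 across and the 16 down share only 7, so (1,1) = 7.
(1,2) = 8 − 7 = 1 completes the 8 across.
(2,1) = 16 − 7 = 9 completes the 16 down.
(2,2) = 17 − 9 = 8 completes the 17 across.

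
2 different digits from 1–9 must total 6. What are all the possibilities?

{1,5}; {2,4}

2 distinct digits from 1–9 sum between 3 and 17.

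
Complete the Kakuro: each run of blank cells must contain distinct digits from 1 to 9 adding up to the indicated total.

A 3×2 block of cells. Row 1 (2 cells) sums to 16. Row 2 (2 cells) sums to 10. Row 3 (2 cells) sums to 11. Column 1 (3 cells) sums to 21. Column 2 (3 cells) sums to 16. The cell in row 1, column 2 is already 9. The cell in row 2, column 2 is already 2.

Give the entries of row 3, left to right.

16 in 2 cells must be {7,9}.
(1,1) = 16 − 9 = 7 completes the 16 across.
(2,1) = 10 − 2 = 8 completes the 10 across.
(3,1) = 21 − 15 = 6 completes the 21 down.
(3,2) = 11 − 6 = 5 completes the 11 across.

6, 5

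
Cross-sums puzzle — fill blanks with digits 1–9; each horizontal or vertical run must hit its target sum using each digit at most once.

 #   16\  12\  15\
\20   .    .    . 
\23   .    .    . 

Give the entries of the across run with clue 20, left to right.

7 4 9

23 in 3 cells must be {6,8,9}; 16 in 2 cells must be {7,9}.
The 23 across and the 16 down share only 9, so R2C1 = 9.
Given what's placed, R2C2 must be 8 to fit the 23 across and 12 down.
R2C3 = 23 − 17 = 6 completes the 23 across.
R1C1 = 16 − 9 = 7 completes the 16 down.
R1C2 = 12 − 8 = 4 completes the 12 down.
R1C3 = 20 − 11 = 9 completes the 20 across.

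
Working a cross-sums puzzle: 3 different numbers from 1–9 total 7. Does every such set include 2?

The only way to make 7 from 3 distinct digits is {1,2,4}, which contains 2.

Yes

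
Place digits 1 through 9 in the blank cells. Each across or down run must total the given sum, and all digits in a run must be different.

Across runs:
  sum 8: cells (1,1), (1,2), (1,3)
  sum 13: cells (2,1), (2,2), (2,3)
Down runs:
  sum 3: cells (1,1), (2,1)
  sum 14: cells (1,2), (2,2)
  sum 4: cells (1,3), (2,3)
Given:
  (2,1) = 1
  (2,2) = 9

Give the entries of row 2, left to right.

3 in 2 cells must be {1,2}; 4 in 2 cells must be {1,3}.
(1,1) = 3 − 1 = 2 completes the 3 down.
(1,2) = 14 − 9 = 5 completes the 14 down.
(1,3) = 8 − 7 = 1 completes the 8 across.
(2,3) = 13 − 10 = 3 completes the 13 across.

1 9 3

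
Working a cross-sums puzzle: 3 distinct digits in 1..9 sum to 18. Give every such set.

{1,8,9}; {2,7,9}; {3,6,9}; {3,7,8}; {4,5,9}; {4,6,8}; {5,6,7}

3 distinct digits from 1–9 sum between 6 and 24.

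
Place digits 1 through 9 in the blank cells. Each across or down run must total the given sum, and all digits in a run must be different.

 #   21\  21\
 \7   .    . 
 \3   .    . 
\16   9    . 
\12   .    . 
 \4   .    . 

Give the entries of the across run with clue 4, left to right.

1, 3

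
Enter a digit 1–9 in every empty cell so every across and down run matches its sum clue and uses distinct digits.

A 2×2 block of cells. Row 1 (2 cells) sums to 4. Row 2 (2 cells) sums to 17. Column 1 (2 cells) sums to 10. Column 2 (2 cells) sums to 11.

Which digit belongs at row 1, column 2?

3

4 in 2 cells must be {1,3}; 17 in 2 cells must be {8,9}.
The 4 across and the 11 down share only 3, so (1,2) = 3.
(2,2) = 11 − 3 = 8 completes the 11 down.
(1,1) = 4 − 3 = 1 completes the 4 across.
(2,1) = 17 − 8 = 9 completes the 17 across.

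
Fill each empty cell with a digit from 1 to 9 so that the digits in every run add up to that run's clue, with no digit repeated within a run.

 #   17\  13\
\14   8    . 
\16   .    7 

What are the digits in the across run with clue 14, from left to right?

16 in 2 cells must be {7,9}; 17 in 2 cells must be {8,9}.
R1C2 = 14 − 8 = 6 completes the 14 across.
R2C1 = 16 − 7 = 9 completes the 16 across.

8 6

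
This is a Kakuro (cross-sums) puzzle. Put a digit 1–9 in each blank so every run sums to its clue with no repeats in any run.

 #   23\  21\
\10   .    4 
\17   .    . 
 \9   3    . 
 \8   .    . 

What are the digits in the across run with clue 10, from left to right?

6, 4

17 in 2 cells must be {8,9}.
R1C1 = 10 − 4 = 6 completes the 10 across.
Given what's placed, R2C1 must be 9 to fit the 17 across and 23 down.
R2C2 = 17 − 9 = 8 completes the 17 across.
R3C2 = 9 − 3 = 6 completes the 9 across.
R4C1 = 23 − 18 = 5 completes the 23 down.
R4C2 = 8 − 5 = 3 completes the 8 across.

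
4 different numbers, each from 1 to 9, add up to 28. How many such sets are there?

2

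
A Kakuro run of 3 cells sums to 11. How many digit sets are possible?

5

3 distinct digits from 1–9 sum between 6 and 24.
Enumerating: {1,2,8}, {1,3,7}, {1,4,6}, {2,3,6}, {2,4,5}.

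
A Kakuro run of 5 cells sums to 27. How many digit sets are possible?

11

5 distinct digits from 1–9 sum between 15 and 35.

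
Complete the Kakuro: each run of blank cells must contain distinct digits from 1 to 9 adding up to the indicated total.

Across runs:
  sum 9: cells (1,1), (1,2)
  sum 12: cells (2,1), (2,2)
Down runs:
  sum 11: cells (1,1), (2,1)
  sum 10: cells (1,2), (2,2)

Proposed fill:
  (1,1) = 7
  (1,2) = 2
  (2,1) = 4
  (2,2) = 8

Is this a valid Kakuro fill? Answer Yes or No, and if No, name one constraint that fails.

Yes

Across: 7+2=9; 4+8=12. Down: 7+4=11; 2+8=10. No digit repeats within any run.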